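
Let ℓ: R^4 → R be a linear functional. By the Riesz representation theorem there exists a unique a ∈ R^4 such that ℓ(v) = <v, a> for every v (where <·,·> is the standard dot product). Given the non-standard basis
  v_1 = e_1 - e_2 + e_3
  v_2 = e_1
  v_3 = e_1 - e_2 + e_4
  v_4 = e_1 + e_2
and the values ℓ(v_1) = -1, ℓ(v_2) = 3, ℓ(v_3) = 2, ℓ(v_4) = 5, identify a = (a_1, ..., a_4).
a = (3, 2, -2, 1)

Write a = (a_1, ..., a_4) in the standard basis. For each basis vector v_i, ℓ(v_i) = <v_i, a> is a linear equation in the a_j's. Collect the n equations into a matrix system V a = ℓ, where row i of V is v_i (expressed in the standard basis). Since V is invertible (lower-triangular with 1s on the diagonal, up to permutation), solve by back-substitution:
  V =
[[1, -1, 1, 0],
 [1, 0, 0, 0],
 [1, -1, 0, 1],
 [1, 1, 0, 0]]
  V a = (-1, 3, 2, 5)
Solving gives a = (3, 2, -2, 1).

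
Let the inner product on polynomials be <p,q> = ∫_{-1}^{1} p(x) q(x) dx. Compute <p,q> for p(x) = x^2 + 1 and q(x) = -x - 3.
<p,q> = -8

Expand the product: p(x)·q(x) = -x^3 - 3*x^2 - x - 3.
∫_{-1}^{1} of each monomial x^k gives [2/(k+1) if k even, 0 if k odd]. Integrating term-by-term (or equivalently evaluating the antiderivative F(x) = -x^4/4 - x^3 - x^2/2 - 3*x at the endpoints):
  F(1) − F(−1) = -19/4 − (13/4) = -8.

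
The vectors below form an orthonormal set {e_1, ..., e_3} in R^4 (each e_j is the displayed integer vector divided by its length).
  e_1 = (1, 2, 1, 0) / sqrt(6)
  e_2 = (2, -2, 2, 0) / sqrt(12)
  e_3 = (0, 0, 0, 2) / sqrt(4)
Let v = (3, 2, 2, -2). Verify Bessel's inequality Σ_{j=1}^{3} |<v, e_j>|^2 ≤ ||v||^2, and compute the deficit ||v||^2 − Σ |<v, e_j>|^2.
Σ |<v, e_j>|^2 = 41/2; ||v||^2 = 21; deficit = 1/2

Write each e_j = u_j / sqrt(<u_j, u_j>) where u_j is the displayed integer vector. Then <v, e_j> = <v, u_j> / sqrt(<u_j, u_j>), so |<v, e_j>|^2 = <v, u_j>^2 / <u_j, u_j>.
Coefficients: <v, e_1> = 9/sqrt(6), <v, e_2> = 6/sqrt(12), <v, e_3> = -4/sqrt(4).
Square and sum: Σ |<v, e_j>|^2 = 41/2.
Compute ||v||^2 = v·v = 21.
Deficit = 21 − 41/2 = 1/2 ≥ 0, confirming Bessel's inequality. (The deficit equals ||v − Σ <v,e_j> e_j||^2, the squared distance from v to span{e_j}.)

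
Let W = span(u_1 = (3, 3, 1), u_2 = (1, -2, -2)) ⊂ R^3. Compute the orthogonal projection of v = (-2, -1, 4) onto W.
proj_W(v) = (-216/73, 99/146, 269/146)

Set up U = [u_1 | ... | u_2] ∈ R^(3×2). The projector onto W = col(U) is P = U (U^T U)^(-1) U^T.
Compute U^T U =
  [19, -5]
  [-5, 9],
and U^T v = (-5, -8).
Solve U^T U · c = U^T v for the coefficients: c = (-85/146, -177/146). The projection is proj_W(v) = U c.
Check: (v - proj_W(v)) · u_1 = 0  (should be 0).
Check: (v - proj_W(v)) · u_2 = 0  (should be 0).
Result: proj_W(v) = (-216/73, 99/146, 269/146).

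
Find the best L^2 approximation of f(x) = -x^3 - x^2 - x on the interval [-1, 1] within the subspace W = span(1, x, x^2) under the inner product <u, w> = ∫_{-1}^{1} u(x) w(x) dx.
g(x) = -x^2 - 8*x/5

The best approximation g ∈ W is the orthogonal projection of f onto W. Writing g = a_0 + a_1 x + a_2 x^2, the coefficients solve the normal equations G · a = b where
  G_{ij} = <φ_i, φ_j> and b_i = <f, φ_i>, with φ_0 = 1, φ_1 = x, φ_2 = x^2.
G =
  [2, 0, 2/3]
  [0, 2/3, 0]
  [2/3, 0, 2/5],
b = (-2/3, -16/15, -2/5).
Solving gives a_0 = 0, a_1 = -8/5, a_2 = -1, so
  g(x) = -x^2 - 8*x/5.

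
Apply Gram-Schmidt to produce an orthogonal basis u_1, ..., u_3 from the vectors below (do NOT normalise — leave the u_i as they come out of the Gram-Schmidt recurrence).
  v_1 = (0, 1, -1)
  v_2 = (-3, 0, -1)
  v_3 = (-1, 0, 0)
Orthogonal basis:
  u_1 = (0, 1, -1)
  u_2 = (-3, -1/2, -1/2)
  u_3 = (-1/19, 3/19, 3/19)

Apply the Gram-Schmidt recurrence
  u_1 = v_1
  u_i = v_i − Σ_{j<i} ((v_i · u_j) / (u_j · u_j)) · u_j.

Step by step this gives:
  u_1 = (0, 1, -1)
  u_2 = (-3, -1/2, -1/2)
  u_3 = (-1/19, 3/19, 3/19)

Orthogonality check:
  u_2 · u_1 = 0 (should be 0)
  u_3 · u_1 = 0 (should be 0)
  u_3 · u_2 = 0 (should be 0)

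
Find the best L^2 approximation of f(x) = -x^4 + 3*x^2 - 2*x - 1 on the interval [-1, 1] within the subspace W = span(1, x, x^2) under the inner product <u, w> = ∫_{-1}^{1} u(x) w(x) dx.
g(x) = 15*x^2/7 - 2*x - 32/35

The best approximation g ∈ W is the orthogonal projection of f onto W. Writing g = a_0 + a_1 x + a_2 x^2, the coefficients solve the normal equations G · a = b where
  G_{ij} = <φ_i, φ_j> and b_i = <f, φ_i>, with φ_0 = 1, φ_1 = x, φ_2 = x^2.
G =
  [2, 0, 2/3]
  [0, 2/3, 0]
  [2/3, 0, 2/5],
b = (-2/5, -4/3, 26/105).
Solving gives a_0 = -32/35, a_1 = -2, a_2 = 15/7, so
  g(x) = 15*x^2/7 - 2*x - 32/35.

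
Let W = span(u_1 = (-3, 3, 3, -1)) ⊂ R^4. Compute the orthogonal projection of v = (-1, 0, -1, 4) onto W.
proj_W(v) = (3/7, -3/7, -3/7, 1/7)

Set up U = [u_1 | ... | u_1] ∈ R^(4×1). The projector onto W = col(U) is P = U (U^T U)^(-1) U^T.
Compute U^T U =
  [28],
and U^T v = (-4).
Solve U^T U · c = U^T v for the coefficients: c = (-1/7). The projection is proj_W(v) = U c.
Check: (v - proj_W(v)) · u_1 = 0  (should be 0).
Result: proj_W(v) = (3/7, -3/7, -3/7, 1/7).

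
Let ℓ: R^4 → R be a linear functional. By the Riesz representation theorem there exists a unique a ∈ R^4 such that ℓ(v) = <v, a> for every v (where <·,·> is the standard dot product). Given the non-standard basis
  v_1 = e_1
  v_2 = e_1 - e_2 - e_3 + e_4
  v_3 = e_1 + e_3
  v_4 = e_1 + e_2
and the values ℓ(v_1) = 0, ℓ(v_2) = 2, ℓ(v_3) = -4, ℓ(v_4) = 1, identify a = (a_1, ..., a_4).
a = (0, 1, -4, -1)

Write a = (a_1, ..., a_4) in the standard basis. For each basis vector v_i, ℓ(v_i) = <v_i, a> is a linear equation in the a_j's. Collect the n equations into a matrix system V a = ℓ, where row i of V is v_i (expressed in the standard basis). Since V is invertible (lower-triangular with 1s on the diagonal, up to permutation), solve by back-substitution:
  V =
[[1, 0, 0, 0],
 [1, -1, -1, 1],
 [1, 0, 1, 0],
 [1, 1, 0, 0]]
  V a = (0, 2, -4, 1)
Solving gives a = (0, 1, -4, -1).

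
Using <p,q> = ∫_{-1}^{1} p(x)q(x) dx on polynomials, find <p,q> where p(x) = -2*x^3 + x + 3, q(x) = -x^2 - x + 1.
<p,q> = 62/15

Expand the product: p(x)·q(x) = 2*x^5 + 2*x^4 - 3*x^3 - 4*x^2 - 2*x + 3.
∫_{-1}^{1} of each monomial x^k gives [2/(k+1) if k even, 0 if k odd]. Integrating term-by-term (or equivalently evaluating the antiderivative F(x) = x^6/3 + 2*x^5/5 - 3*x^4/4 - 4*x^3/3 - x^2 + 3*x at the endpoints):
  F(1) − F(−1) = 13/20 − (-209/60) = 62/15.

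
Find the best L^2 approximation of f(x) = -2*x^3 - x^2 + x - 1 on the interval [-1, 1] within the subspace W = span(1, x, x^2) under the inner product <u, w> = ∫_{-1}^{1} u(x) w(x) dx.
g(x) = -x^2 - x/5 - 1

The best approximation g ∈ W is the orthogonal projection of f onto W. Writing g = a_0 + a_1 x + a_2 x^2, the coefficients solve the normal equations G · a = b where
  G_{ij} = <φ_i, φ_j> and b_i = <f, φ_i>, with φ_0 = 1, φ_1 = x, φ_2 = x^2.
G =
  [2, 0, 2/3]
  [0, 2/3, 0]
  [2/3, 0, 2/5],
b = (-8/3, -2/15, -16/15).
Solving gives a_0 = -1, a_1 = -1/5, a_2 = -1, so
  g(x) = -x^2 - x/5 - 1.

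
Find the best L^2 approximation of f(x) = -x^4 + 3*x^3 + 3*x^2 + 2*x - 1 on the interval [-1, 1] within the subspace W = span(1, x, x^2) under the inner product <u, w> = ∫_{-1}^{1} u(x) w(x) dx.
g(x) = 15*x^2/7 + 19*x/5 - 32/35

The best approximation g ∈ W is the orthogonal projection of f onto W. Writing g = a_0 + a_1 x + a_2 x^2, the coefficients solve the normal equations G · a = b where
  G_{ij} = <φ_i, φ_j> and b_i = <f, φ_i>, with φ_0 = 1, φ_1 = x, φ_2 = x^2.
G =
  [2, 0, 2/3]
  [0, 2/3, 0]
  [2/3, 0, 2/5],
b = (-2/5, 38/15, 26/105).
Solving gives a_0 = -32/35, a_1 = 19/5, a_2 = 15/7, so
  g(x) = 15*x^2/7 + 19*x/5 - 32/35.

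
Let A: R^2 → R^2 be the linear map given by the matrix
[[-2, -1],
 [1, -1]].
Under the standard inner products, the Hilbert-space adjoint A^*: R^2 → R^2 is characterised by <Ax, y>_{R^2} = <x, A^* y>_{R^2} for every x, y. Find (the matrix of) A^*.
A^* = A^T =
[[-2, 1],
 [-1, -1]]

For real matrices with standard dot products, the defining identity <Ax, y> = <x, A^* y> gives (Ax)^T y = x^T (A^*) y, i.e. x^T A^T y = x^T (A^*) y. Since this holds for all x, y, we must have A^* = A^T. Therefore
A^* =
[[-2, 1],
 [-1, -1]].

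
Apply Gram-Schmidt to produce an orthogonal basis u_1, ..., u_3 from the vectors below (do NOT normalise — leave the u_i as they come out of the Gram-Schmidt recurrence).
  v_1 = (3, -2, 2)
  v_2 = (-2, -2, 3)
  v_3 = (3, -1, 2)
Orthogonal basis:
  u_1 = (3, -2, 2)
  u_2 = (-46/17, -26/17, 43/17)
  u_3 = (2/21, 13/21, 10/21)

Apply the Gram-Schmidt recurrence
  u_1 = v_1
  u_i = v_i − Σ_{j<i} ((v_i · u_j) / (u_j · u_j)) · u_j.

Step by step this gives:
  u_1 = (3, -2, 2)
  u_2 = (-46/17, -26/17, 43/17)
  u_3 = (2/21, 13/21, 10/21)

Orthogonality check:
  u_2 · u_1 = 0 (should be 0)
  u_3 · u_1 = 0 (should be 0)
  u_3 · u_2 = 0 (should be 0)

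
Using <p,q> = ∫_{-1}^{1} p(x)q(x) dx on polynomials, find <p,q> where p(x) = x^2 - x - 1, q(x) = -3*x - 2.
<p,q> = 14/3

Expand the product: p(x)·q(x) = -3*x^3 + x^2 + 5*x + 2.
∫_{-1}^{1} of each monomial x^k gives [2/(k+1) if k even, 0 if k odd]. Integrating term-by-term (or equivalently evaluating the antiderivative F(x) = -3*x^4/4 + x^3/3 + 5*x^2/2 + 2*x at the endpoints):
  F(1) − F(−1) = 49/12 − (-7/12) = 14/3.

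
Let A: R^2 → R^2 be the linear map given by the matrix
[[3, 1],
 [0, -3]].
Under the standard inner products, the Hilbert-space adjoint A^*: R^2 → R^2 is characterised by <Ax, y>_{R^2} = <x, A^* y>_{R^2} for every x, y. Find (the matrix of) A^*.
A^* = A^T =
[[3, 0],
 [1, -3]]

For real matrices with standard dot products, the defining identity <Ax, y> = <x, A^* y> gives (Ax)^T y = x^T (A^*) y, i.e. x^T A^T y = x^T (A^*) y. Since this holds for all x, y, we must have A^* = A^T. Therefore
A^* =
[[3, 0],
 [1, -3]].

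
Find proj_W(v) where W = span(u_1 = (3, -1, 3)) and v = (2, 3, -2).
proj_W(v) = (-9/19, 3/19, -9/19)

Set up U = [u_1 | ... | u_1] ∈ R^(3×1). The projector onto W = col(U) is P = U (U^T U)^(-1) U^T.
Compute U^T U =
  [19],
and U^T v = (-3).
Solve U^T U · c = U^T v for the coefficients: c = (-3/19). The projection is proj_W(v) = U c.
Check: (v - proj_W(v)) · u_1 = 0  (should be 0).
Result: proj_W(v) = (-9/19, 3/19, -9/19).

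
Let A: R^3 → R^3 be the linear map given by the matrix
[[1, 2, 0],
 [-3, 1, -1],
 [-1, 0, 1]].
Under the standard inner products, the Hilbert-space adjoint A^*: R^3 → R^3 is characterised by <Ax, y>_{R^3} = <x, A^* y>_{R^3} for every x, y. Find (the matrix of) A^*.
A^* = A^T =
[[1, -3, -1],
 [2, 1, 0],
 [0, -1, 1]]

For real matrices with standard dot products, the defining identity <Ax, y> = <x, A^* y> gives (Ax)^T y = x^T (A^*) y, i.e. x^T A^T y = x^T (A^*) y. Since this holds for all x, y, we must have A^* = A^T. Therefore
A^* =
[[1, -3, -1],
 [2, 1, 0],
 [0, -1, 1]].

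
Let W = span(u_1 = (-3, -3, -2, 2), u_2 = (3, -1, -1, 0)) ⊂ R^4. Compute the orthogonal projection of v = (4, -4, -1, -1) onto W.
proj_W(v) = (187/45, -323/135, -289/135, 68/135)

Set up U = [u_1 | ... | u_2] ∈ R^(4×2). The projector onto W = col(U) is P = U (U^T U)^(-1) U^T.
Compute U^T U =
  [26, -4]
  [-4, 11],
and U^T v = (0, 17).
Solve U^T U · c = U^T v for the coefficients: c = (34/135, 221/135). The projection is proj_W(v) = U c.
Check: (v - proj_W(v)) · u_1 = 0  (should be 0).
Check: (v - proj_W(v)) · u_2 = 0  (should be 0).
Result: proj_W(v) = (187/45, -323/135, -289/135, 68/135).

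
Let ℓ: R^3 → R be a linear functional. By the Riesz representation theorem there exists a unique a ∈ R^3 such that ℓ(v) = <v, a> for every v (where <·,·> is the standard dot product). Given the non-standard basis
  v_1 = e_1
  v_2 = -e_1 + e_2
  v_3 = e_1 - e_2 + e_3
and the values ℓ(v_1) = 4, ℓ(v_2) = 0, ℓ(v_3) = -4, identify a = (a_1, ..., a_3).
a = (4, 4, -4)

Write a = (a_1, ..., a_3) in the standard basis. For each basis vector v_i, ℓ(v_i) = <v_i, a> is a linear equation in the a_j's. Collect the n equations into a matrix system V a = ℓ, where row i of V is v_i (expressed in the standard basis). Since V is invertible (lower-triangular with 1s on the diagonal, up to permutation), solve by back-substitution:
  V =
[[1, 0, 0],
 [-1, 1, 0],
 [1, -1, 1]]
  V a = (4, 0, -4)
Solving gives a = (4, 4, -4).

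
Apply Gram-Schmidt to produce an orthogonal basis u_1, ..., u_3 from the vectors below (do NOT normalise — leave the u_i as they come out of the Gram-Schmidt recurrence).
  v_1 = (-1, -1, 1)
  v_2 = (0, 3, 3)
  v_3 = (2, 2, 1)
Orthogonal basis:
  u_1 = (-1, -1, 1)
  u_2 = (0, 3, 3)
  u_3 = (1, -1/2, 1/2)

Apply the Gram-Schmidt recurrence
  u_1 = v_1
  u_i = v_i − Σ_{j<i} ((v_i · u_j) / (u_j · u_j)) · u_j.

Step by step this gives:
  u_1 = (-1, -1, 1)
  u_2 = (0, 3, 3)
  u_3 = (1, -1/2, 1/2)

Orthogonality check:
  u_2 · u_1 = 0 (should be 0)
  u_3 · u_1 = 0 (should be 0)
  u_3 · u_2 = 0 (should be 0)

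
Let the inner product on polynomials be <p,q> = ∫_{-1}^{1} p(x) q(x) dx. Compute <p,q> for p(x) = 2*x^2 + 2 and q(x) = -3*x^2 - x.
<p,q> = -32/5

Expand the product: p(x)·q(x) = -6*x^4 - 2*x^3 - 6*x^2 - 2*x.
∫_{-1}^{1} of each monomial x^k gives [2/(k+1) if k even, 0 if k odd]. Integrating term-by-term (or equivalently evaluating the antiderivative F(x) = -6*x^5/5 - x^4/2 - 2*x^3 - x^2 at the endpoints):
  F(1) − F(−1) = -47/10 − (17/10) = -32/5.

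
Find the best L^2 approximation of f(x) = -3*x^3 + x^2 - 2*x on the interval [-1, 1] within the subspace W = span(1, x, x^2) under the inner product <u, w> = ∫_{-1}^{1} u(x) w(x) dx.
g(x) = x^2 - 19*x/5

The best approximation g ∈ W is the orthogonal projection of f onto W. Writing g = a_0 + a_1 x + a_2 x^2, the coefficients solve the normal equations G · a = b where
  G_{ij} = <φ_i, φ_j> and b_i = <f, φ_i>, with φ_0 = 1, φ_1 = x, φ_2 = x^2.
G =
  [2, 0, 2/3]
  [0, 2/3, 0]
  [2/3, 0, 2/5],
b = (2/3, -38/15, 2/5).
Solving gives a_0 = 0, a_1 = -19/5, a_2 = 1, so
  g(x) = x^2 - 19*x/5.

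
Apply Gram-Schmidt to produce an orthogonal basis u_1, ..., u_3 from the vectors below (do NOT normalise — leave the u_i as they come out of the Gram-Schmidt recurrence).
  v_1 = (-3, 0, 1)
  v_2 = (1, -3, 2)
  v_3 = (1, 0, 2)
Orthogonal basis:
  u_1 = (-3, 0, 1)
  u_2 = (7/10, -3, 21/10)
  u_3 = (63/139, 147/139, 189/139)

Apply the Gram-Schmidt recurrence
  u_1 = v_1
  u_i = v_i − Σ_{j<i} ((v_i · u_j) / (u_j · u_j)) · u_j.

Step by step this gives:
  u_1 = (-3, 0, 1)
  u_2 = (7/10, -3, 21/10)
  u_3 = (63/139, 147/139, 189/139)

Orthogonality check:
  u_2 · u_1 = 0 (should be 0)
  u_3 · u_1 = 0 (should be 0)
  u_3 · u_2 = 0 (should be 0)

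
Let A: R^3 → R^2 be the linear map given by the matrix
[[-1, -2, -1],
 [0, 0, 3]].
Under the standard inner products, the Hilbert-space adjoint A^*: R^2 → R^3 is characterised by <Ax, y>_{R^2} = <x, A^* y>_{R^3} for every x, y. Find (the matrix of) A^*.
A^* = A^T =
[[-1, 0],
 [-2, 0],
 [-1, 3]]

For real matrices with standard dot products, the defining identity <Ax, y> = <x, A^* y> gives (Ax)^T y = x^T (A^*) y, i.e. x^T A^T y = x^T (A^*) y. Since this holds for all x, y, we must have A^* = A^T. Therefore
A^* =
[[-1, 0],
 [-2, 0],
 [-1, 3]].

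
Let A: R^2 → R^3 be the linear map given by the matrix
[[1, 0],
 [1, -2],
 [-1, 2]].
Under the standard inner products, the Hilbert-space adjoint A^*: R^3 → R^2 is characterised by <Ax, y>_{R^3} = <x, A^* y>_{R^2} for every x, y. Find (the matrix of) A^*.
A^* = A^T =
[[1, 1, -1],
 [0, -2, 2]]

For real matrices with standard dot products, the defining identity <Ax, y> = <x, A^* y> gives (Ax)^T y = x^T (A^*) y, i.e. x^T A^T y = x^T (A^*) y. Since this holds for all x, y, we must have A^* = A^T. Therefore
A^* =
[[1, 1, -1],
 [0, -2, 2]].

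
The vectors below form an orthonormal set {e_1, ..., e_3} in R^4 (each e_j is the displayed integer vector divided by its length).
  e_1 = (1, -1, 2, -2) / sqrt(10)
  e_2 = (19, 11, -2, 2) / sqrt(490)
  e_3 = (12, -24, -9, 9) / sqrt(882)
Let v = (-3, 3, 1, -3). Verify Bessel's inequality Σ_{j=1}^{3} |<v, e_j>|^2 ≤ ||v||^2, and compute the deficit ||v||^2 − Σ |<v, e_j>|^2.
Σ |<v, e_j>|^2 = 26; ||v||^2 = 28; deficit = 2

Write each e_j = u_j / sqrt(<u_j, u_j>) where u_j is the displayed integer vector. Then <v, e_j> = <v, u_j> / sqrt(<u_j, u_j>), so |<v, e_j>|^2 = <v, u_j>^2 / <u_j, u_j>.
Coefficients: <v, e_1> = 2/sqrt(10), <v, e_2> = -32/sqrt(490), <v, e_3> = -144/sqrt(882).
Square and sum: Σ |<v, e_j>|^2 = 26.
Compute ||v||^2 = v·v = 28.
Deficit = 28 − 26 = 2 ≥ 0, confirming Bessel's inequality. (The deficit equals ||v − Σ <v,e_j> e_j||^2, the squared distance from v to span{e_j}.)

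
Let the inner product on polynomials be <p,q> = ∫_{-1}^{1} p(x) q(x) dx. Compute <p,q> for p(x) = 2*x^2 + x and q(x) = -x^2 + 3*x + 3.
<p,q> = 26/5

Expand the product: p(x)·q(x) = -2*x^4 + 5*x^3 + 9*x^2 + 3*x.
∫_{-1}^{1} of each monomial x^k gives [2/(k+1) if k even, 0 if k odd]. Integrating term-by-term (or equivalently evaluating the antiderivative F(x) = -2*x^5/5 + 5*x^4/4 + 3*x^3 + 3*x^2/2 at the endpoints):
  F(1) − F(−1) = 107/20 − (3/20) = 26/5.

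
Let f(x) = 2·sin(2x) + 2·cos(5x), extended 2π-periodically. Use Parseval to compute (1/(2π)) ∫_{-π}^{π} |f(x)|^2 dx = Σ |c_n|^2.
Σ |c_n|^2 = 4

Expand |f|^2 and use orthogonality of {sin(nx), cos(mx)} on [-π, π]:
  ∫_{-π}^{π} sin(nx)^2 dx = π, ∫ cos(mx)^2 dx = π, and cross terms integrate to 0.
So ∫_{-π}^{π} f(x)^2 dx = 2^2 · π + 2^2 · π = (4 + 4)π.
Divide by 2π: (4 + 4)/2 = 4.
By Parseval, this equals Σ |c_n|^2.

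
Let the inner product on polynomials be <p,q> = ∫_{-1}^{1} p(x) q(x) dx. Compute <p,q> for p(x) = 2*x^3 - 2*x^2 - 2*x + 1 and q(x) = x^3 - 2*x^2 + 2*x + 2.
<p,q> = 32/105

Expand the product: p(x)·q(x) = 2*x^6 - 6*x^5 + 6*x^4 + 5*x^3 - 10*x^2 - 2*x + 2.
∫_{-1}^{1} of each monomial x^k gives [2/(k+1) if k even, 0 if k odd]. Integrating term-by-term (or equivalently evaluating the antiderivative F(x) = 2*x^7/7 - x^6 + 6*x^5/5 + 5*x^4/4 - 10*x^3/3 - x^2 + 2*x at the endpoints):
  F(1) − F(−1) = -251/420 − (-379/420) = 32/105.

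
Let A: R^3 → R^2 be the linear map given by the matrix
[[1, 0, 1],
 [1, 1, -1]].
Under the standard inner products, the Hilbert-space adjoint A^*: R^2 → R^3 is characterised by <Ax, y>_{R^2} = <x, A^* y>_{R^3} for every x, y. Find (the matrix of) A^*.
A^* = A^T =
[[1, 1],
 [0, 1],
 [1, -1]]

For real matrices with standard dot products, the defining identity <Ax, y> = <x, A^* y> gives (Ax)^T y = x^T (A^*) y, i.e. x^T A^T y = x^T (A^*) y. Since this holds for all x, y, we must have A^* = A^T. Therefore
A^* =
[[1, 1],
 [0, 1],
 [1, -1]].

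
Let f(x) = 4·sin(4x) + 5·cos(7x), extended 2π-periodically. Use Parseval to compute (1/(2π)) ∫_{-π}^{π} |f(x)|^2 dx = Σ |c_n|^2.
Σ |c_n|^2 = 41/2

Expand |f|^2 and use orthogonality of {sin(nx), cos(mx)} on [-π, π]:
  ∫_{-π}^{π} sin(nx)^2 dx = π, ∫ cos(mx)^2 dx = π, and cross terms integrate to 0.
So ∫_{-π}^{π} f(x)^2 dx = 4^2 · π + 5^2 · π = (16 + 25)π.
Divide by 2π: (16 + 25)/2 = 41/2.
By Parseval, this equals Σ |c_n|^2.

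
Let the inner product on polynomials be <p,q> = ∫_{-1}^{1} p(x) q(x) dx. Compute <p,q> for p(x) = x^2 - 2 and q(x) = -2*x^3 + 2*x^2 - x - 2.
<p,q> = 24/5

Expand the product: p(x)·q(x) = -2*x^5 + 2*x^4 + 3*x^3 - 6*x^2 + 2*x + 4.
∫_{-1}^{1} of each monomial x^k gives [2/(k+1) if k even, 0 if k odd]. Integrating term-by-term (or equivalently evaluating the antiderivative F(x) = -x^6/3 + 2*x^5/5 + 3*x^4/4 - 2*x^3 + x^2 + 4*x at the endpoints):
  F(1) − F(−1) = 229/60 − (-59/60) = 24/5.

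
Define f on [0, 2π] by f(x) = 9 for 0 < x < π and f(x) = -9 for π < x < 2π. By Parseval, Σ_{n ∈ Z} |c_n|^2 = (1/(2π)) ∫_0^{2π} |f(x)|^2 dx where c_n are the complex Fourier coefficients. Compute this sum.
Σ |c_n|^2 = 81

Parseval equates the L^2 energy of f (normalised by 1/(2π)) with the ℓ^2 sum of its Fourier coefficients: (1/(2π)) ∫_0^{2π} |f|^2 = Σ |c_n|^2.
Compute the left side: (1/(2π)) [∫_0^π 9^2 dx + ∫_π^{2π} (-9)^2 dx] = (1/(2π)) · (81π + 81π) = (81 + 81)/2 = 81.
So Σ_{n ∈ Z} |c_n|^2 = 81.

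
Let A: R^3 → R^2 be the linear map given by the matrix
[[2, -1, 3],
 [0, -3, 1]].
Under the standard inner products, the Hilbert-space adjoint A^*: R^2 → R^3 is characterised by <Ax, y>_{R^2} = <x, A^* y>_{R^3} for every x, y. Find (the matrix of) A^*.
A^* = A^T =
[[2, 0],
 [-1, -3],
 [3, 1]]

For real matrices with standard dot products, the defining identity <Ax, y> = <x, A^* y> gives (Ax)^T y = x^T (A^*) y, i.e. x^T A^T y = x^T (A^*) y. Since this holds for all x, y, we must have A^* = A^T. Therefore
A^* =
[[2, 0],
 [-1, -3],
 [3, 1]].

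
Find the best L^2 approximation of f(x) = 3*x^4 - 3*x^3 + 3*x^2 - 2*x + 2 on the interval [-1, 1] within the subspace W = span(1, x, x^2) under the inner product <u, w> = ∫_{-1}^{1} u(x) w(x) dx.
g(x) = 39*x^2/7 - 19*x/5 + 61/35

The best approximation g ∈ W is the orthogonal projection of f onto W. Writing g = a_0 + a_1 x + a_2 x^2, the coefficients solve the normal equations G · a = b where
  G_{ij} = <φ_i, φ_j> and b_i = <f, φ_i>, with φ_0 = 1, φ_1 = x, φ_2 = x^2.
G =
  [2, 0, 2/3]
  [0, 2/3, 0]
  [2/3, 0, 2/5],
b = (36/5, -38/15, 356/105).
Solving gives a_0 = 61/35, a_1 = -19/5, a_2 = 39/7, so
  g(x) = 39*x^2/7 - 19*x/5 + 61/35.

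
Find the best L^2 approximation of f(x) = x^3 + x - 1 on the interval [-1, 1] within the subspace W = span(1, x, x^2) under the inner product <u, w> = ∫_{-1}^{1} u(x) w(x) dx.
g(x) = 8*x/5 - 1

The best approximation g ∈ W is the orthogonal projection of f onto W. Writing g = a_0 + a_1 x + a_2 x^2, the coefficients solve the normal equations G · a = b where
  G_{ij} = <φ_i, φ_j> and b_i = <f, φ_i>, with φ_0 = 1, φ_1 = x, φ_2 = x^2.
G =
  [2, 0, 2/3]
  [0, 2/3, 0]
  [2/3, 0, 2/5],
b = (-2, 16/15, -2/3).
Solving gives a_0 = -1, a_1 = 8/5, a_2 = 0, so
  g(x) = 8*x/5 - 1.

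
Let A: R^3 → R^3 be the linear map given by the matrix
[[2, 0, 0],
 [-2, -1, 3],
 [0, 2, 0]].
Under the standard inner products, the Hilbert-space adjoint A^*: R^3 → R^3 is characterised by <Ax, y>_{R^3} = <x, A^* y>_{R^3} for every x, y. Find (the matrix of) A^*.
A^* = A^T =
[[2, -2, 0],
 [0, -1, 2],
 [0, 3, 0]]

For real matrices with standard dot products, the defining identity <Ax, y> = <x, A^* y> gives (Ax)^T y = x^T (A^*) y, i.e. x^T A^T y = x^T (A^*) y. Since this holds for all x, y, we must have A^* = A^T. Therefore
A^* =
[[2, -2, 0],
 [0, -1, 2],
 [0, 3, 0]].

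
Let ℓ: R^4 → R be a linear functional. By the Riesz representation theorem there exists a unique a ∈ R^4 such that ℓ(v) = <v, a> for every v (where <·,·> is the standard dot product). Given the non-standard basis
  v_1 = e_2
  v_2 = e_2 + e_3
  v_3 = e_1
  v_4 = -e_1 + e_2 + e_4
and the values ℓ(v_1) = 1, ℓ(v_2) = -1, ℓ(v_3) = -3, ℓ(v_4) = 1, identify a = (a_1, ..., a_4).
a = (-3, 1, -2, -3)

Write a = (a_1, ..., a_4) in the standard basis. For each basis vector v_i, ℓ(v_i) = <v_i, a> is a linear equation in the a_j's. Collect the n equations into a matrix system V a = ℓ, where row i of V is v_i (expressed in the standard basis). Since V is invertible (lower-triangular with 1s on the diagonal, up to permutation), solve by back-substitution:
  V =
[[0, 1, 0, 0],
 [0, 1, 1, 0],
 [1, 0, 0, 0],
 [-1, 1, 0, 1]]
  V a = (1, -1, -3, 1)
Solving gives a = (-3, 1, -2, -3).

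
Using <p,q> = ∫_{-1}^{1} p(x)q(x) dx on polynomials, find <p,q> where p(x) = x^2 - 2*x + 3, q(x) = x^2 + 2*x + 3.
<p,q> = 296/15

Expand the product: p(x)·q(x) = x^4 + 2*x^2 + 9.
∫_{-1}^{1} of each monomial x^k gives [2/(k+1) if k even, 0 if k odd]. Integrating term-by-term (or equivalently evaluating the antiderivative F(x) = x^5/5 + 2*x^3/3 + 9*x at the endpoints):
  F(1) − F(−1) = 148/15 − (-148/15) = 296/15.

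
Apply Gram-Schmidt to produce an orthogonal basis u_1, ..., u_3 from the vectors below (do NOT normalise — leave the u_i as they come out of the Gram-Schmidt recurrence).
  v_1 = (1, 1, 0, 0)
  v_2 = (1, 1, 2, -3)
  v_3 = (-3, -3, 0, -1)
Orthogonal basis:
  u_1 = (1, 1, 0, 0)
  u_2 = (0, 0, 2, -3)
  u_3 = (0, 0, -6/13, -4/13)

Apply the Gram-Schmidt recurrence
  u_1 = v_1
  u_i = v_i − Σ_{j<i} ((v_i · u_j) / (u_j · u_j)) · u_j.

Step by step this gives:
  u_1 = (1, 1, 0, 0)
  u_2 = (0, 0, 2, -3)
  u_3 = (0, 0, -6/13, -4/13)

Orthogonality check:
  u_2 · u_1 = 0 (should be 0)
  u_3 · u_1 = 0 (should be 0)
  u_3 · u_2 = 0 (should be 0)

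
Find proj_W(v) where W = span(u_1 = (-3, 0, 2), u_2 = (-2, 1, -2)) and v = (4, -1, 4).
proj_W(v) = (432/113, -213/113, 422/113)

Set up U = [u_1 | ... | u_2] ∈ R^(3×2). The projector onto W = col(U) is P = U (U^T U)^(-1) U^T.
Compute U^T U =
  [13, 2]
  [2, 9],
and U^T v = (-4, -17).
Solve U^T U · c = U^T v for the coefficients: c = (-2/113, -213/113). The projection is proj_W(v) = U c.
Check: (v - proj_W(v)) · u_1 = 0  (should be 0).
Check: (v - proj_W(v)) · u_2 = 0  (should be 0).
Result: proj_W(v) = (432/113, -213/113, 422/113).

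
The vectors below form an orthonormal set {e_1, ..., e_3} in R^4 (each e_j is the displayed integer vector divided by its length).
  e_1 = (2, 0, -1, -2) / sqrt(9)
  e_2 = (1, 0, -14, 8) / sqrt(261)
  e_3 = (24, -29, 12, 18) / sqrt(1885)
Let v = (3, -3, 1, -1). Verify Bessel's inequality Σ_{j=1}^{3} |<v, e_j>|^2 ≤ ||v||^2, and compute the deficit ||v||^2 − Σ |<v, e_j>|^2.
Σ |<v, e_j>|^2 = 1251/65; ||v||^2 = 20; deficit = 49/65

Write each e_j = u_j / sqrt(<u_j, u_j>) where u_j is the displayed integer vector. Then <v, e_j> = <v, u_j> / sqrt(<u_j, u_j>), so |<v, e_j>|^2 = <v, u_j>^2 / <u_j, u_j>.
Coefficients: <v, e_1> = 7/sqrt(9), <v, e_2> = -19/sqrt(261), <v, e_3> = 153/sqrt(1885).
Square and sum: Σ |<v, e_j>|^2 = 1251/65.
Compute ||v||^2 = v·v = 20.
Deficit = 20 − 1251/65 = 49/65 ≥ 0, confirming Bessel's inequality. (The deficit equals ||v − Σ <v,e_j> e_j||^2, the squared distance from v to span{e_j}.)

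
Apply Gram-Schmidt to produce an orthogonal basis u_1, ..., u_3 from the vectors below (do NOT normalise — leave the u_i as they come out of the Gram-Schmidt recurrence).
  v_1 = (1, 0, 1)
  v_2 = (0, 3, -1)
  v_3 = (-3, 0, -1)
Orthogonal basis:
  u_1 = (1, 0, 1)
  u_2 = (1/2, 3, -1/2)
  u_3 = (-18/19, 6/19, 18/19)

Apply the Gram-Schmidt recurrence
  u_1 = v_1
  u_i = v_i − Σ_{j<i} ((v_i · u_j) / (u_j · u_j)) · u_j.

Step by step this gives:
  u_1 = (1, 0, 1)
  u_2 = (1/2, 3, -1/2)
  u_3 = (-18/19, 6/19, 18/19)

Orthogonality check:
  u_2 · u_1 = 0 (should be 0)
  u_3 · u_1 = 0 (should be 0)
  u_3 · u_2 = 0 (should be 0)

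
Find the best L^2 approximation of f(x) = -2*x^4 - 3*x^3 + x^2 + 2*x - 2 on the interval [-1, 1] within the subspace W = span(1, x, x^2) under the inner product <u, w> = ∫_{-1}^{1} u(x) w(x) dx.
g(x) = -5*x^2/7 + x/5 - 64/35

The best approximation g ∈ W is the orthogonal projection of f onto W. Writing g = a_0 + a_1 x + a_2 x^2, the coefficients solve the normal equations G · a = b where
  G_{ij} = <φ_i, φ_j> and b_i = <f, φ_i>, with φ_0 = 1, φ_1 = x, φ_2 = x^2.
G =
  [2, 0, 2/3]
  [0, 2/3, 0]
  [2/3, 0, 2/5],
b = (-62/15, 2/15, -158/105).
Solving gives a_0 = -64/35, a_1 = 1/5, a_2 = -5/7, so
  g(x) = -5*x^2/7 + x/5 - 64/35.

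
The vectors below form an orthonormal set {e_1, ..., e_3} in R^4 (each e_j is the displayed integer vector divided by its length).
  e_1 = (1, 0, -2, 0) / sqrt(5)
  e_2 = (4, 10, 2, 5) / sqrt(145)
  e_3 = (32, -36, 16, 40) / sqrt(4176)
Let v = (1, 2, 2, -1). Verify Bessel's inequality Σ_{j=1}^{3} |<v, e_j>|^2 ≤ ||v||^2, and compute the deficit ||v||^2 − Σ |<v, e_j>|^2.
Σ |<v, e_j>|^2 = 6; ||v||^2 = 10; deficit = 4

Write each e_j = u_j / sqrt(<u_j, u_j>) where u_j is the displayed integer vector. Then <v, e_j> = <v, u_j> / sqrt(<u_j, u_j>), so |<v, e_j>|^2 = <v, u_j>^2 / <u_j, u_j>.
Coefficients: <v, e_1> = -3/sqrt(5), <v, e_2> = 23/sqrt(145), <v, e_3> = -48/sqrt(4176).
Square and sum: Σ |<v, e_j>|^2 = 6.
Compute ||v||^2 = v·v = 10.
Deficit = 10 − 6 = 4 ≥ 0, confirming Bessel's inequality. (The deficit equals ||v − Σ <v,e_j> e_j||^2, the squared distance from v to span{e_j}.)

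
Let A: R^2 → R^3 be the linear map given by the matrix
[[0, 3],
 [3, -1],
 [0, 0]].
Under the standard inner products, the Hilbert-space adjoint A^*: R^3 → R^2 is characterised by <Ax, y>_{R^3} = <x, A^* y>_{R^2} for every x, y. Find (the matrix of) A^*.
A^* = A^T =
[[0, 3, 0],
 [3, -1, 0]]

For real matrices with standard dot products, the defining identity <Ax, y> = <x, A^* y> gives (Ax)^T y = x^T (A^*) y, i.e. x^T A^T y = x^T (A^*) y. Since this holds for all x, y, we must have A^* = A^T. Therefore
A^* =
[[0, 3, 0],
 [3, -1, 0]].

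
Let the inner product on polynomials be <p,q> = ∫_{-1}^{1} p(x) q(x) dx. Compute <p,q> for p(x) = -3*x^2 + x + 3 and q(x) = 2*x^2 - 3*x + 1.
<p,q> = 18/5

Expand the product: p(x)·q(x) = -6*x^4 + 11*x^3 - 8*x + 3.
∫_{-1}^{1} of each monomial x^k gives [2/(k+1) if k even, 0 if k odd]. Integrating term-by-term (or equivalently evaluating the antiderivative F(x) = -6*x^5/5 + 11*x^4/4 - 4*x^2 + 3*x at the endpoints):
  F(1) − F(−1) = 11/20 − (-61/20) = 18/5.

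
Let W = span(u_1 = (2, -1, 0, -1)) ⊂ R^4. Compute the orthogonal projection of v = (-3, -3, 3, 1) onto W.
proj_W(v) = (-4/3, 2/3, 0, 2/3)

Set up U = [u_1 | ... | u_1] ∈ R^(4×1). The projector onto W = col(U) is P = U (U^T U)^(-1) U^T.
Compute U^T U =
  [6],
and U^T v = (-4).
Solve U^T U · c = U^T v for the coefficients: c = (-2/3). The projection is proj_W(v) = U c.
Check: (v - proj_W(v)) · u_1 = 0  (should be 0).
Result: proj_W(v) = (-4/3, 2/3, 0, 2/3).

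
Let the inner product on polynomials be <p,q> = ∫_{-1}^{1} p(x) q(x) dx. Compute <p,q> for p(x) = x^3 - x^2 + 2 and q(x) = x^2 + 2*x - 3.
<p,q> = -124/15

Expand the product: p(x)·q(x) = x^5 + x^4 - 5*x^3 + 5*x^2 + 4*x - 6.
∫_{-1}^{1} of each monomial x^k gives [2/(k+1) if k even, 0 if k odd]. Integrating term-by-term (or equivalently evaluating the antiderivative F(x) = x^6/6 + x^5/5 - 5*x^4/4 + 5*x^3/3 + 2*x^2 - 6*x at the endpoints):
  F(1) − F(−1) = -193/60 − (101/20) = -124/15.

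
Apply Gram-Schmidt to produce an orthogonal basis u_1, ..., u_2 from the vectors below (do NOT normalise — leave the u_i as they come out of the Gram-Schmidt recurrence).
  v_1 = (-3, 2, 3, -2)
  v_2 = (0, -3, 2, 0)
Orthogonal basis:
  u_1 = (-3, 2, 3, -2)
  u_2 = (0, -3, 2, 0)

Apply the Gram-Schmidt recurrence
  u_1 = v_1
  u_i = v_i − Σ_{j<i} ((v_i · u_j) / (u_j · u_j)) · u_j.

Step by step this gives:
  u_1 = (-3, 2, 3, -2)
  u_2 = (0, -3, 2, 0)

Orthogonality check:
  u_2 · u_1 = 0 (should be 0)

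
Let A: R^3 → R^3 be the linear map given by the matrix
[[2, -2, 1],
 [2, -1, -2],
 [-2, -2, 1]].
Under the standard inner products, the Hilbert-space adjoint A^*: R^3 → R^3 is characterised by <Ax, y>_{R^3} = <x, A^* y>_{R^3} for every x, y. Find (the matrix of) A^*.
A^* = A^T =
[[2, 2, -2],
 [-2, -1, -2],
 [1, -2, 1]]

For real matrices with standard dot products, the defining identity <Ax, y> = <x, A^* y> gives (Ax)^T y = x^T (A^*) y, i.e. x^T A^T y = x^T (A^*) y. Since this holds for all x, y, we must have A^* = A^T. Therefore
A^* =
[[2, 2, -2],
 [-2, -1, -2],
 [1, -2, 1]].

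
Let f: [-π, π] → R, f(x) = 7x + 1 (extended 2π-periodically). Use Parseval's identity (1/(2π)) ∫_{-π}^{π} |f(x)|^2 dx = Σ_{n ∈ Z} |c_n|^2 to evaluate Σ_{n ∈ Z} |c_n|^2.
Σ |c_n|^2 = 49π^2/3 + 1

Expand and integrate term by term over [-π, π]:
  ∫ (7x)^2 dx = 49·(2π^3/3); ∫ 2·7·(1)·x dx = 0 (odd integrand); ∫ 1^2 dx = 1·2π.
So (1/(2π)) ∫_{-π}^{π} (7x + 1)^2 dx = 49π^2/3 + 1 = 49π^2/3 + 1.
Parseval ⇒ Σ |c_n|^2 = 49π^2/3 + 1.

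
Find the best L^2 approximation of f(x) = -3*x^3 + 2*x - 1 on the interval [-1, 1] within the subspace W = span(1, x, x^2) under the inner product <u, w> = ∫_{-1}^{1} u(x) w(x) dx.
g(x) = x/5 - 1

The best approximation g ∈ W is the orthogonal projection of f onto W. Writing g = a_0 + a_1 x + a_2 x^2, the coefficients solve the normal equations G · a = b where
  G_{ij} = <φ_i, φ_j> and b_i = <f, φ_i>, with φ_0 = 1, φ_1 = x, φ_2 = x^2.
G =
  [2, 0, 2/3]
  [0, 2/3, 0]
  [2/3, 0, 2/5],
b = (-2, 2/15, -2/3).
Solving gives a_0 = -1, a_1 = 1/5, a_2 = 0, so
  g(x) = x/5 - 1.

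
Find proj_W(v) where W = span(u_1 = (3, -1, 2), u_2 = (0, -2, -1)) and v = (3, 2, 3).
proj_W(v) = (39/14, 131/70, 114/35)

Set up U = [u_1 | ... | u_2] ∈ R^(3×2). The projector onto W = col(U) is P = U (U^T U)^(-1) U^T.
Compute U^T U =
  [14, 0]
  [0, 5],
and U^T v = (13, -7).
Solve U^T U · c = U^T v for the coefficients: c = (13/14, -7/5). The projection is proj_W(v) = U c.
Check: (v - proj_W(v)) · u_1 = 0  (should be 0).
Check: (v - proj_W(v)) · u_2 = 0  (should be 0).
Result: proj_W(v) = (39/14, 131/70, 114/35).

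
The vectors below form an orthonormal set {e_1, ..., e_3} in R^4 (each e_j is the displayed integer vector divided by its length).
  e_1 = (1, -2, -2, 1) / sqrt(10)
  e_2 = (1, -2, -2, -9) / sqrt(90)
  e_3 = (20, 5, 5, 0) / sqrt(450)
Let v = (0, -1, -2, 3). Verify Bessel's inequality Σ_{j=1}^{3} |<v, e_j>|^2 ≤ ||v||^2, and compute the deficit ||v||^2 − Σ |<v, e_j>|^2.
Σ |<v, e_j>|^2 = 27/2; ||v||^2 = 14; deficit = 1/2

Write each e_j = u_j / sqrt(<u_j, u_j>) where u_j is the displayed integer vector. Then <v, e_j> = <v, u_j> / sqrt(<u_j, u_j>), so |<v, e_j>|^2 = <v, u_j>^2 / <u_j, u_j>.
Coefficients: <v, e_1> = 9/sqrt(10), <v, e_2> = -21/sqrt(90), <v, e_3> = -15/sqrt(450).
Square and sum: Σ |<v, e_j>|^2 = 27/2.
Compute ||v||^2 = v·v = 14.
Deficit = 14 − 27/2 = 1/2 ≥ 0, confirming Bessel's inequality. (The deficit equals ||v − Σ <v,e_j> e_j||^2, the squared distance from v to span{e_j}.)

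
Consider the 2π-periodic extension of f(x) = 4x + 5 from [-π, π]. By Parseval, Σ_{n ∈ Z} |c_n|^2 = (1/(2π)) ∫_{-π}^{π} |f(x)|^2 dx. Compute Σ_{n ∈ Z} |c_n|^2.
Σ |c_n|^2 = 16π^2/3 + 25

Expand and integrate term by term over [-π, π]:
  ∫ (4x)^2 dx = 16·(2π^3/3); ∫ 2·4·(5)·x dx = 0 (odd integrand); ∫ 5^2 dx = 25·2π.
So (1/(2π)) ∫_{-π}^{π} (4x + 5)^2 dx = 16π^2/3 + 25 = 16π^2/3 + 25.
Parseval ⇒ Σ |c_n|^2 = 16π^2/3 + 25.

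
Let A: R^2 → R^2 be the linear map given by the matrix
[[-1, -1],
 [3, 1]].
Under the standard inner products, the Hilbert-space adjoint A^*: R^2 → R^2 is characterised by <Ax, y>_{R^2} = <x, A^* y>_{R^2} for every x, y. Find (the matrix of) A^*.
A^* = A^T =
[[-1, 3],
 [-1, 1]]

For real matrices with standard dot products, the defining identity <Ax, y> = <x, A^* y> gives (Ax)^T y = x^T (A^*) y, i.e. x^T A^T y = x^T (A^*) y. Since this holds for all x, y, we must have A^* = A^T. Therefore
A^* =
[[-1, 3],
 [-1, 1]].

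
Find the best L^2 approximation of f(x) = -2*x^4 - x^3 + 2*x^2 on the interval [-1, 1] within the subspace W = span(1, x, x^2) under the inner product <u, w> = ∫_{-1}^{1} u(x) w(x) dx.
g(x) = 2*x^2/7 - 3*x/5 + 6/35

The best approximation g ∈ W is the orthogonal projection of f onto W. Writing g = a_0 + a_1 x + a_2 x^2, the coefficients solve the normal equations G · a = b where
  G_{ij} = <φ_i, φ_j> and b_i = <f, φ_i>, with φ_0 = 1, φ_1 = x, φ_2 = x^2.
G =
  [2, 0, 2/3]
  [0, 2/3, 0]
  [2/3, 0, 2/5],
b = (8/15, -2/5, 8/35).
Solving gives a_0 = 6/35, a_1 = -3/5, a_2 = 2/7, so
  g(x) = 2*x^2/7 - 3*x/5 + 6/35.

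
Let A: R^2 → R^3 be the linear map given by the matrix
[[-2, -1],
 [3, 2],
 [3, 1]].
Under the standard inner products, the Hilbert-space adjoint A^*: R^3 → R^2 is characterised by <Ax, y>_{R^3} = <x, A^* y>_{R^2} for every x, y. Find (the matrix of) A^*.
A^* = A^T =
[[-2, 3, 3],
 [-1, 2, 1]]

For real matrices with standard dot products, the defining identity <Ax, y> = <x, A^* y> gives (Ax)^T y = x^T (A^*) y, i.e. x^T A^T y = x^T (A^*) y. Since this holds for all x, y, we must have A^* = A^T. Therefore
A^* =
[[-2, 3, 3],
 [-1, 2, 1]].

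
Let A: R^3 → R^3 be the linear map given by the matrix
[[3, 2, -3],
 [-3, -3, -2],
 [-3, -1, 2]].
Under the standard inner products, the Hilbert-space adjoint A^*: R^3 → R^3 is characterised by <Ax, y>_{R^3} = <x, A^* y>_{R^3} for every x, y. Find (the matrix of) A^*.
A^* = A^T =
[[3, -3, -3],
 [2, -3, -1],
 [-3, -2, 2]]

For real matrices with standard dot products, the defining identity <Ax, y> = <x, A^* y> gives (Ax)^T y = x^T (A^*) y, i.e. x^T A^T y = x^T (A^*) y. Since this holds for all x, y, we must have A^* = A^T. Therefore
A^* =
[[3, -3, -3],
 [2, -3, -1],
 [-3, -2, 2]].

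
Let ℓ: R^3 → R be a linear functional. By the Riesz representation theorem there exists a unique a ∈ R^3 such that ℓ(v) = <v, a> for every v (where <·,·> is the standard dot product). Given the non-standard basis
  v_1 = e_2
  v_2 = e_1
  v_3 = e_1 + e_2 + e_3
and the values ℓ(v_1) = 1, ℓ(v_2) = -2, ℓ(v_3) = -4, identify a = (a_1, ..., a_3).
a = (-2, 1, -3)

Write a = (a_1, ..., a_3) in the standard basis. For each basis vector v_i, ℓ(v_i) = <v_i, a> is a linear equation in the a_j's. Collect the n equations into a matrix system V a = ℓ, where row i of V is v_i (expressed in the standard basis). Since V is invertible (lower-triangular with 1s on the diagonal, up to permutation), solve by back-substitution:
  V =
[[0, 1, 0],
 [1, 0, 0],
 [1, 1, 1]]
  V a = (1, -2, -4)
Solving gives a = (-2, 1, -3).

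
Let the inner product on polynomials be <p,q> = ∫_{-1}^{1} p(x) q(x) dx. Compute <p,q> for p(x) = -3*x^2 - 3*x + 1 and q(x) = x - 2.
<p,q> = -2

Expand the product: p(x)·q(x) = -3*x^3 + 3*x^2 + 7*x - 2.
∫_{-1}^{1} of each monomial x^k gives [2/(k+1) if k even, 0 if k odd]. Integrating term-by-term (or equivalently evaluating the antiderivative F(x) = -3*x^4/4 + x^3 + 7*x^2/2 - 2*x at the endpoints):
  F(1) − F(−1) = 7/4 − (15/4) = -2.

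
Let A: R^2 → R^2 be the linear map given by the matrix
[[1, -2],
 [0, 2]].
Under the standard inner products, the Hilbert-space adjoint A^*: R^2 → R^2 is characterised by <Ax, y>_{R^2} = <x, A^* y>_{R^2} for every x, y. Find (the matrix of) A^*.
A^* = A^T =
[[1, 0],
 [-2, 2]]

For real matrices with standard dot products, the defining identity <Ax, y> = <x, A^* y> gives (Ax)^T y = x^T (A^*) y, i.e. x^T A^T y = x^T (A^*) y. Since this holds for all x, y, we must have A^* = A^T. Therefore
A^* =
[[1, 0],
 [-2, 2]].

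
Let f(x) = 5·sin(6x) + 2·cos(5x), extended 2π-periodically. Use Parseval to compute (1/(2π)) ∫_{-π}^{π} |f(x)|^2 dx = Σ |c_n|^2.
Σ |c_n|^2 = 29/2

Expand |f|^2 and use orthogonality of {sin(nx), cos(mx)} on [-π, π]:
  ∫_{-π}^{π} sin(nx)^2 dx = π, ∫ cos(mx)^2 dx = π, and cross terms integrate to 0.
So ∫_{-π}^{π} f(x)^2 dx = 5^2 · π + 2^2 · π = (25 + 4)π.
Divide by 2π: (25 + 4)/2 = 29/2.
By Parseval, this equals Σ |c_n|^2.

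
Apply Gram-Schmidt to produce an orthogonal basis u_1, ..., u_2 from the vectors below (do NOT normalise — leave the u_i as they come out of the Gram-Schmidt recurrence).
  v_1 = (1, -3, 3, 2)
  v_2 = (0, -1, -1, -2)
Orthogonal basis:
  u_1 = (1, -3, 3, 2)
  u_2 = (4/23, -35/23, -11/23, -38/23)

Apply the Gram-Schmidt recurrence
  u_1 = v_1
  u_i = v_i − Σ_{j<i} ((v_i · u_j) / (u_j · u_j)) · u_j.

Step by step this gives:
  u_1 = (1, -3, 3, 2)
  u_2 = (4/23, -35/23, -11/23, -38/23)

Orthogonality check:
  u_2 · u_1 = 0 (should be 0)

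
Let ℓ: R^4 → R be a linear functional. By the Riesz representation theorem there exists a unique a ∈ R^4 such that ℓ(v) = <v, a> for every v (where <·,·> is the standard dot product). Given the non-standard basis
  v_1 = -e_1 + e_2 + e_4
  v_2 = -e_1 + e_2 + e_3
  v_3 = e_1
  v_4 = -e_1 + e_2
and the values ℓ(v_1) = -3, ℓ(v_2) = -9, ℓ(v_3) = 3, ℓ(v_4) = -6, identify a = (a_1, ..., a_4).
a = (3, -3, -3, 3)

Write a = (a_1, ..., a_4) in the standard basis. For each basis vector v_i, ℓ(v_i) = <v_i, a> is a linear equation in the a_j's. Collect the n equations into a matrix system V a = ℓ, where row i of V is v_i (expressed in the standard basis). Since V is invertible (lower-triangular with 1s on the diagonal, up to permutation), solve by back-substitution:
  V =
[[-1, 1, 0, 1],
 [-1, 1, 1, 0],
 [1, 0, 0, 0],
 [-1, 1, 0, 0]]
  V a = (-3, -9, 3, -6)
Solving gives a = (3, -3, -3, 3).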